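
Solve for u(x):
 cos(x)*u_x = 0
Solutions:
 u(x) = C1


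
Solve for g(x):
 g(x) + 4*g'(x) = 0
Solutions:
 g(x) = C1*exp(-x/4)


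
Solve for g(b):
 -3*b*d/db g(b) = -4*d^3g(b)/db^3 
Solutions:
 g(b) = C1 + Integral(C2*airyai(6^(1/3)*b/2) + C3*airybi(6^(1/3)*b/2), b)


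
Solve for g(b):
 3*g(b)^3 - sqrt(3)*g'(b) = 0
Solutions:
 g(b) = -sqrt(2)*sqrt(-1/(C1 + sqrt(3)*b))/2
 g(b) = sqrt(2)*sqrt(-1/(C1 + sqrt(3)*b))/2


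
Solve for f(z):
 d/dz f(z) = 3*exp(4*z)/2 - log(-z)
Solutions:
 f(z) = C1 - z*log(-z) + z + 3*exp(4*z)/8


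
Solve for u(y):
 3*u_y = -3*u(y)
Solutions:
 u(y) = C1*exp(-y)


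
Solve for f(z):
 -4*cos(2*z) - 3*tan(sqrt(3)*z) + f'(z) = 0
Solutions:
 f(z) = C1 - sqrt(3)*log(cos(sqrt(3)*z)) + 2*sin(2*z)


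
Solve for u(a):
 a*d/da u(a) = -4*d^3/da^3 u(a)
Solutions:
 u(a) = C1 + Integral(C2*airyai(-2^(1/3)*a/2) + C3*airybi(-2^(1/3)*a/2), a)


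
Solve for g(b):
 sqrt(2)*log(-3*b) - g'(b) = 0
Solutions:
 g(b) = C1 + sqrt(2)*b*log(-b) + sqrt(2)*b*(-1 + log(3))


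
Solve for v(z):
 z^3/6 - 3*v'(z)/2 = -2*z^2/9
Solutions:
 v(z) = C1 + z^4/36 + 4*z^3/81


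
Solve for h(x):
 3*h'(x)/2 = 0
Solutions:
 h(x) = C1


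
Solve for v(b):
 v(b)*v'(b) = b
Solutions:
 v(b) = -sqrt(C1 + b^2)
 v(b) = sqrt(C1 + b^2)


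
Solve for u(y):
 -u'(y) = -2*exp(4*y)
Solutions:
 u(y) = C1 + exp(4*y)/2


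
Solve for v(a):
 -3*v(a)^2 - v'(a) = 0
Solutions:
 v(a) = 1/(C1 + 3*a)


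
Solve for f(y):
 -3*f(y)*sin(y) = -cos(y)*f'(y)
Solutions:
 f(y) = C1/cos(y)^3


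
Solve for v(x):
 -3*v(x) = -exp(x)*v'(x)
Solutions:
 v(x) = C1*exp(-3*exp(-x))


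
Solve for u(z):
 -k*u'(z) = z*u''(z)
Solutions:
 u(z) = C1 + z^(1 - re(k))*(C2*sin(log(z)*Abs(im(k))) + C3*cos(log(z)*im(k)))


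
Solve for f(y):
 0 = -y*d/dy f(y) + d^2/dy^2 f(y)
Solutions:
 f(y) = C1 + C2*erfi(sqrt(2)*y/2)


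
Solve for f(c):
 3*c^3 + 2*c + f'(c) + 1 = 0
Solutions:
 f(c) = C1 - 3*c^4/4 - c^2 - c


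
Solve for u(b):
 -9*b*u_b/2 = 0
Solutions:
 u(b) = C1


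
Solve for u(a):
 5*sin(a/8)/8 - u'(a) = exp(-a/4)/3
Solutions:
 u(a) = C1 - 5*cos(a/8) + 4*exp(-a/4)/3


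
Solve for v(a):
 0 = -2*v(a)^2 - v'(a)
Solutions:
 v(a) = 1/(C1 + 2*a)


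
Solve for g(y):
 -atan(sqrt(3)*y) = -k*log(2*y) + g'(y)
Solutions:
 g(y) = C1 + k*y*(log(y) - 1) + k*y*log(2) - y*atan(sqrt(3)*y) + sqrt(3)*log(3*y^2 + 1)/6


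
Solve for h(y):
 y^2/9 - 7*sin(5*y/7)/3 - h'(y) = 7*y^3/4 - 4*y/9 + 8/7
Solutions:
 h(y) = C1 - 7*y^4/16 + y^3/27 + 2*y^2/9 - 8*y/7 + 49*cos(5*y/7)/15


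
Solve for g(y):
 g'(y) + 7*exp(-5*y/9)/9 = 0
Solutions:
 g(y) = C1 + 7*exp(-5*y/9)/5


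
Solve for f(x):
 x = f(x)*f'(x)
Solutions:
 f(x) = -sqrt(C1 + x^2)
 f(x) = sqrt(C1 + x^2)


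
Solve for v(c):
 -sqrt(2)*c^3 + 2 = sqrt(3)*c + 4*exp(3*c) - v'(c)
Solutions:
 v(c) = C1 + sqrt(2)*c^4/4 + sqrt(3)*c^2/2 - 2*c + 4*exp(3*c)/3


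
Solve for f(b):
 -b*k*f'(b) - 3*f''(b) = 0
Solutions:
 f(b) = Piecewise((-sqrt(6)*sqrt(pi)*C1*erf(sqrt(6)*b*sqrt(k)/6)/(2*sqrt(k)) - C2, (k > 0) | (k < 0)), (-C1*b - C2, True))


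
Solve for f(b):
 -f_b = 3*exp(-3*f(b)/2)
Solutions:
 f(b) = 2*log(C1 - 9*b/2)/3
 f(b) = 2*log(2^(2/3)*(-3^(1/3) - 3^(5/6)*I)*(C1 - 3*b)^(1/3)/4)
 f(b) = 2*log(2^(2/3)*(-3^(1/3) + 3^(5/6)*I)*(C1 - 3*b)^(1/3)/4)


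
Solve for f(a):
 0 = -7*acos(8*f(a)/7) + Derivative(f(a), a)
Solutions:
 Integral(1/acos(8*_y/7), (_y, f(a))) = C1 + 7*a


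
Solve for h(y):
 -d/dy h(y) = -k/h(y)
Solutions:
 h(y) = -sqrt(C1 + 2*k*y)
 h(y) = sqrt(C1 + 2*k*y)


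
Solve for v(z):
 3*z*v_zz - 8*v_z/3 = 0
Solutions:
 v(z) = C1 + C2*z^(17/9)


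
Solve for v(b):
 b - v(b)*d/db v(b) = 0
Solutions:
 v(b) = -sqrt(C1 + b^2)
 v(b) = sqrt(C1 + b^2)


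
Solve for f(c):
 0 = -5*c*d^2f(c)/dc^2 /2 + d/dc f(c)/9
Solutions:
 f(c) = C1 + C2*c^(47/45)


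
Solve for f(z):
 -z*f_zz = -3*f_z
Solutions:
 f(z) = C1 + C2*z^4


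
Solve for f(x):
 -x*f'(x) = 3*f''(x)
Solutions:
 f(x) = C1 + C2*erf(sqrt(6)*x/6)


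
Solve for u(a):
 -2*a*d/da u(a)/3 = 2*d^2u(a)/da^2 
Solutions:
 u(a) = C1 + C2*erf(sqrt(6)*a/6)


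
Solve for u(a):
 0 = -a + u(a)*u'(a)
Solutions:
 u(a) = -sqrt(C1 + a^2)
 u(a) = sqrt(C1 + a^2)


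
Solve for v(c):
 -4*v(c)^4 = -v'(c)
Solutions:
 v(c) = (-1/(C1 + 12*c))^(1/3)
 v(c) = (-1/(C1 + 4*c))^(1/3)*(-3^(2/3) - 3*3^(1/6)*I)/6
 v(c) = (-1/(C1 + 4*c))^(1/3)*(-3^(2/3) + 3*3^(1/6)*I)/6


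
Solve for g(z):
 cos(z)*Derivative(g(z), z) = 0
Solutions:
 g(z) = C1


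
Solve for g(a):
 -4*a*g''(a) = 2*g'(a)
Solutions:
 g(a) = C1 + C2*sqrt(a)


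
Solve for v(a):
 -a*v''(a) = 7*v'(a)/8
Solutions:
 v(a) = C1 + C2*a^(1/8)


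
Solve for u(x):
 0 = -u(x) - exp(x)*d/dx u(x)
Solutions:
 u(x) = C1*exp(exp(-x))


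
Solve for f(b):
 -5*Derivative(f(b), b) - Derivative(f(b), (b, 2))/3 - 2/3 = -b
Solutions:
 f(b) = C1 + C2*exp(-15*b) + b^2/10 - 11*b/75


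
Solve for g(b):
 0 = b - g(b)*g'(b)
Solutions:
 g(b) = -sqrt(C1 + b^2)
 g(b) = sqrt(C1 + b^2)


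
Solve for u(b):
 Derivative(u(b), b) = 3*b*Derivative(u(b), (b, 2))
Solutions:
 u(b) = C1 + C2*b^(4/3)


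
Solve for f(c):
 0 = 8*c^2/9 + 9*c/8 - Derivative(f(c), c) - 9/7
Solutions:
 f(c) = C1 + 8*c^3/27 + 9*c^2/16 - 9*c/7


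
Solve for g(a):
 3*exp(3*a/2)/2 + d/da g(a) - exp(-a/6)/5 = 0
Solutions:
 g(a) = C1 - exp(a)^(3/2) - 6*exp(-a/6)/5


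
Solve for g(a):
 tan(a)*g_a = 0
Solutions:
 g(a) = C1


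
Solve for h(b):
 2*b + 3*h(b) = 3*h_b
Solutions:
 h(b) = C1*exp(b) - 2*b/3 - 2/3


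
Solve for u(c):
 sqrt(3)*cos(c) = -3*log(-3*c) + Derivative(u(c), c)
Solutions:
 u(c) = C1 + 3*c*log(-c) - 3*c + 3*c*log(3) + sqrt(3)*sin(c)


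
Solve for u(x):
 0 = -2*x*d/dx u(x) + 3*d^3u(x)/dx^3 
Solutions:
 u(x) = C1 + Integral(C2*airyai(2^(1/3)*3^(2/3)*x/3) + C3*airybi(2^(1/3)*3^(2/3)*x/3), x)


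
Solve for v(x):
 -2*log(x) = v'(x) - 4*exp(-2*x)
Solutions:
 v(x) = C1 - 2*x*log(x) + 2*x - 2*exp(-2*x)


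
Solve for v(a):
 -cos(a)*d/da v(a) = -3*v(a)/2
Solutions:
 v(a) = C1*(sin(a) + 1)^(3/4)/(sin(a) - 1)^(3/4)


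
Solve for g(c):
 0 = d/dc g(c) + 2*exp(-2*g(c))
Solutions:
 g(c) = log(-sqrt(C1 - 4*c))
 g(c) = log(C1 - 4*c)/2


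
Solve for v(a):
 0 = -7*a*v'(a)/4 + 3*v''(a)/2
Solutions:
 v(a) = C1 + C2*erfi(sqrt(21)*a/6)


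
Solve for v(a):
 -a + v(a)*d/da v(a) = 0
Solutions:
 v(a) = -sqrt(C1 + a^2)
 v(a) = sqrt(C1 + a^2)


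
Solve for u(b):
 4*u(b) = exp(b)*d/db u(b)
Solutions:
 u(b) = C1*exp(-4*exp(-b))


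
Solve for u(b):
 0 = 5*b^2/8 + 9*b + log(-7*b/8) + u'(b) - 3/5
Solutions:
 u(b) = C1 - 5*b^3/24 - 9*b^2/2 - b*log(-b) + b*(-log(7) + 8/5 + 3*log(2))


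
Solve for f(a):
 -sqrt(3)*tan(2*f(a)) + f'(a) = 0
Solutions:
 f(a) = -asin(C1*exp(2*sqrt(3)*a))/2 + pi/2
 f(a) = asin(C1*exp(2*sqrt(3)*a))/2


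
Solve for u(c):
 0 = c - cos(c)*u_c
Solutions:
 u(c) = C1 + Integral(c/cos(c), c)


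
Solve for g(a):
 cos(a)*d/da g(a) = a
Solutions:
 g(a) = C1 + Integral(a/cos(a), a)


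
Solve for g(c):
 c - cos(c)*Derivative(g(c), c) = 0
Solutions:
 g(c) = C1 + Integral(c/cos(c), c)


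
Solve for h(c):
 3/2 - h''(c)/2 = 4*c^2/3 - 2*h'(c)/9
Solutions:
 h(c) = C1 + C2*exp(4*c/9) + 2*c^3 + 27*c^2/2 + 54*c


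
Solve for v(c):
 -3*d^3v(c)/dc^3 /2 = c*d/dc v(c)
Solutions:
 v(c) = C1 + Integral(C2*airyai(-2^(1/3)*3^(2/3)*c/3) + C3*airybi(-2^(1/3)*3^(2/3)*c/3), c)


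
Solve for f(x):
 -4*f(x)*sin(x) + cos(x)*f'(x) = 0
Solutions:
 f(x) = C1/cos(x)^4


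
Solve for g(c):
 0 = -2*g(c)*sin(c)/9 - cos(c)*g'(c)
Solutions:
 g(c) = C1*cos(c)^(2/9)


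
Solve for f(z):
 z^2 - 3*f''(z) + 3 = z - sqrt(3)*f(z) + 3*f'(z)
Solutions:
 f(z) = C1*exp(z*(-3 + sqrt(3)*sqrt(3 + 4*sqrt(3)))/6) + C2*exp(-z*(3 + sqrt(3)*sqrt(3 + 4*sqrt(3)))/6) - sqrt(3)*z^2/3 - 2*z + sqrt(3)*z/3 - 3*sqrt(3) - 1


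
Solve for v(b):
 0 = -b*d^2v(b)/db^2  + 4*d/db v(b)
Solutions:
 v(b) = C1 + C2*b^5


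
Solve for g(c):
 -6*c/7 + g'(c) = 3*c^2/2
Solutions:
 g(c) = C1 + c^3/2 + 3*c^2/7


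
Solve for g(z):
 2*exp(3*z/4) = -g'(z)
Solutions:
 g(z) = C1 - 8*exp(3*z/4)/3


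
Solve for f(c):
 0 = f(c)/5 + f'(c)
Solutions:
 f(c) = C1*exp(-c/5)


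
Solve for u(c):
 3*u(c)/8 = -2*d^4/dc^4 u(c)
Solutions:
 u(c) = (C1*sin(sqrt(2)*3^(1/4)*c/4) + C2*cos(sqrt(2)*3^(1/4)*c/4))*exp(-sqrt(2)*3^(1/4)*c/4) + (C3*sin(sqrt(2)*3^(1/4)*c/4) + C4*cos(sqrt(2)*3^(1/4)*c/4))*exp(sqrt(2)*3^(1/4)*c/4)


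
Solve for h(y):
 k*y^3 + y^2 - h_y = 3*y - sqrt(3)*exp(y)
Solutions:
 h(y) = C1 + k*y^4/4 + y^3/3 - 3*y^2/2 + sqrt(3)*exp(y)


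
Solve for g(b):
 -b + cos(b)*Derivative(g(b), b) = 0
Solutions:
 g(b) = C1 + Integral(b/cos(b), b)


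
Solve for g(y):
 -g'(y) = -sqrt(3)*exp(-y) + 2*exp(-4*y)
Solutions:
 g(y) = C1 - sqrt(3)*exp(-y) + exp(-4*y)/2


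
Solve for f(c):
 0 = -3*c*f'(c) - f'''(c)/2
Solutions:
 f(c) = C1 + Integral(C2*airyai(-6^(1/3)*c) + C3*airybi(-6^(1/3)*c), c)


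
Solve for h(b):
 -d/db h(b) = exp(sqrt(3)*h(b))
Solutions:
 h(b) = sqrt(3)*(2*log(1/(C1 + b)) - log(3))/6


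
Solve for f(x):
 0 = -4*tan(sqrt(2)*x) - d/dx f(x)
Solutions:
 f(x) = C1 + 2*sqrt(2)*log(cos(sqrt(2)*x))


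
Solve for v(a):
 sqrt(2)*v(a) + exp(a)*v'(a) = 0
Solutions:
 v(a) = C1*exp(sqrt(2)*exp(-a))


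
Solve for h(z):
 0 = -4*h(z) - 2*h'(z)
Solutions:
 h(z) = C1*exp(-2*z)


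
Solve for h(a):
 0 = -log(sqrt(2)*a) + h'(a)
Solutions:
 h(a) = C1 + a*log(a) - a + a*log(2)/2


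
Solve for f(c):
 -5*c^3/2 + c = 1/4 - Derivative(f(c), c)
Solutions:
 f(c) = C1 + 5*c^4/8 - c^2/2 + c/4


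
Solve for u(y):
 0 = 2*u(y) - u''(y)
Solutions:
 u(y) = C1*exp(-sqrt(2)*y) + C2*exp(sqrt(2)*y)


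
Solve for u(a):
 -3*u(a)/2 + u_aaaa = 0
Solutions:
 u(a) = C1*exp(-2^(3/4)*3^(1/4)*a/2) + C2*exp(2^(3/4)*3^(1/4)*a/2) + C3*sin(2^(3/4)*3^(1/4)*a/2) + C4*cos(2^(3/4)*3^(1/4)*a/2)


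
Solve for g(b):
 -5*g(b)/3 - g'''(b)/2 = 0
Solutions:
 g(b) = C3*exp(-10^(1/3)*3^(2/3)*b/3) + (C1*sin(10^(1/3)*3^(1/6)*b/2) + C2*cos(10^(1/3)*3^(1/6)*b/2))*exp(10^(1/3)*3^(2/3)*b/6)


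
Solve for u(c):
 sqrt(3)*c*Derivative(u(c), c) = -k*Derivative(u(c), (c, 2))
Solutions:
 u(c) = C1 + C2*sqrt(k)*erf(sqrt(2)*3^(1/4)*c*sqrt(1/k)/2)


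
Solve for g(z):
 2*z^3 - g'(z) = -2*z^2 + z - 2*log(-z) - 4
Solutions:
 g(z) = C1 + z^4/2 + 2*z^3/3 - z^2/2 + 2*z*log(-z) + 2*z


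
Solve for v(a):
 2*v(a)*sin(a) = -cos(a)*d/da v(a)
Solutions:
 v(a) = C1*cos(a)^2


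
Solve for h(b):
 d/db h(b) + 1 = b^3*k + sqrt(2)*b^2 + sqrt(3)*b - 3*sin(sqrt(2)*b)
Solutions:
 h(b) = C1 + b^4*k/4 + sqrt(2)*b^3/3 + sqrt(3)*b^2/2 - b + 3*sqrt(2)*cos(sqrt(2)*b)/2


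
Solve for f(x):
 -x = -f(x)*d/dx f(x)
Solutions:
 f(x) = -sqrt(C1 + x^2)
 f(x) = sqrt(C1 + x^2)


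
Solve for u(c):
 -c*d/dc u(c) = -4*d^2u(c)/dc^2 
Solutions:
 u(c) = C1 + C2*erfi(sqrt(2)*c/4)


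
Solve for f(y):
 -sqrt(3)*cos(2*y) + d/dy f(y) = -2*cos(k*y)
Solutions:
 f(y) = C1 + sqrt(3)*sin(2*y)/2 - 2*sin(k*y)/k


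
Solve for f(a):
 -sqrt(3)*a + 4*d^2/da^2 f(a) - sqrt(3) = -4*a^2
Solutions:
 f(a) = C1 + C2*a - a^4/12 + sqrt(3)*a^3/24 + sqrt(3)*a^2/8


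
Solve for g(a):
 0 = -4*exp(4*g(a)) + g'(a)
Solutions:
 g(a) = log(-(-1/(C1 + 16*a))^(1/4))
 g(a) = log(-1/(C1 + 16*a))/4
 g(a) = log(-I*(-1/(C1 + 16*a))^(1/4))
 g(a) = log(I*(-1/(C1 + 16*a))^(1/4))


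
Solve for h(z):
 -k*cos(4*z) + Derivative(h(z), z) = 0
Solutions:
 h(z) = C1 + k*sin(4*z)/4


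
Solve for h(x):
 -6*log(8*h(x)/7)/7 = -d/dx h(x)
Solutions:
 -7*Integral(1/(log(_y) - log(7) + 3*log(2)), (_y, h(x)))/6 = C1 - x


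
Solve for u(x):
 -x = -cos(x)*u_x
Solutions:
 u(x) = C1 + Integral(x/cos(x), x)


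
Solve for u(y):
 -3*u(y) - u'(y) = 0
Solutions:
 u(y) = C1*exp(-3*y)


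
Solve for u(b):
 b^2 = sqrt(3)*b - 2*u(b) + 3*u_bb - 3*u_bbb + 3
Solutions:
 u(b) = C1*exp(b*((3*sqrt(7) + 8)^(-1/3) + 2 + (3*sqrt(7) + 8)^(1/3))/6)*sin(sqrt(3)*b*(-(3*sqrt(7) + 8)^(1/3) + (3*sqrt(7) + 8)^(-1/3))/6) + C2*exp(b*((3*sqrt(7) + 8)^(-1/3) + 2 + (3*sqrt(7) + 8)^(1/3))/6)*cos(sqrt(3)*b*(-(3*sqrt(7) + 8)^(1/3) + (3*sqrt(7) + 8)^(-1/3))/6) + C3*exp(b*(-(3*sqrt(7) + 8)^(1/3) - 1/(3*sqrt(7) + 8)^(1/3) + 1)/3) - b^2/2 + sqrt(3)*b/2


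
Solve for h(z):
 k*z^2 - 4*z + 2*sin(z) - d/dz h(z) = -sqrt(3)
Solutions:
 h(z) = C1 + k*z^3/3 - 2*z^2 + sqrt(3)*z - 2*cos(z)


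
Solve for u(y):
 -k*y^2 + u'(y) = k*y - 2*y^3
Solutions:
 u(y) = C1 + k*y^3/3 + k*y^2/2 - y^4/2


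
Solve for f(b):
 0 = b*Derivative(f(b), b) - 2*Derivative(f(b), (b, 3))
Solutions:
 f(b) = C1 + Integral(C2*airyai(2^(2/3)*b/2) + C3*airybi(2^(2/3)*b/2), b)


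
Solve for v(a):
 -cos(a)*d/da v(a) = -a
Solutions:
 v(a) = C1 + Integral(a/cos(a), a)


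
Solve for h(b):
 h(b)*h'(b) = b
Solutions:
 h(b) = -sqrt(C1 + b^2)
 h(b) = sqrt(C1 + b^2)


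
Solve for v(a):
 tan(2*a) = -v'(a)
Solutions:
 v(a) = C1 + log(cos(2*a))/2


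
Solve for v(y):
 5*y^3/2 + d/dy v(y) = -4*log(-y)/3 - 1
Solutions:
 v(y) = C1 - 5*y^4/8 - 4*y*log(-y)/3 + y/3


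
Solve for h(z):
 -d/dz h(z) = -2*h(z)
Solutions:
 h(z) = C1*exp(2*z)


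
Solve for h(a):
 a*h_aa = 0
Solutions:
 h(a) = C1 + C2*a


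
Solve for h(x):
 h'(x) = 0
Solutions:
 h(x) = C1


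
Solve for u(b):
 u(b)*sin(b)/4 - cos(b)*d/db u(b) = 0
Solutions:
 u(b) = C1/cos(b)^(1/4)


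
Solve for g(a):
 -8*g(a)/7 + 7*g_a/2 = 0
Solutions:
 g(a) = C1*exp(16*a/49)


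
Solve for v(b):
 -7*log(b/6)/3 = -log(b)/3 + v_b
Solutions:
 v(b) = C1 - 2*b*log(b) + 2*b + 7*b*log(6)/3


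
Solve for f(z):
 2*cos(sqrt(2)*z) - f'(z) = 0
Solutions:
 f(z) = C1 + sqrt(2)*sin(sqrt(2)*z)


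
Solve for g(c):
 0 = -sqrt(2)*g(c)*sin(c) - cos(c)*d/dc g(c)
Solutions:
 g(c) = C1*cos(c)^(sqrt(2))


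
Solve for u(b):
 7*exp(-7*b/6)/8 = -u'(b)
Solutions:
 u(b) = C1 + 3*exp(-7*b/6)/4


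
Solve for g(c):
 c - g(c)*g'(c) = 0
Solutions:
 g(c) = -sqrt(C1 + c^2)
 g(c) = sqrt(C1 + c^2)


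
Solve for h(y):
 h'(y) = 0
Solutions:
 h(y) = C1


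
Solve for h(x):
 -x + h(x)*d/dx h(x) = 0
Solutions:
 h(x) = -sqrt(C1 + x^2)
 h(x) = sqrt(C1 + x^2)


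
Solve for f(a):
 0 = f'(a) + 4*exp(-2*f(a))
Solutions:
 f(a) = log(-sqrt(C1 - 8*a))
 f(a) = log(C1 - 8*a)/2


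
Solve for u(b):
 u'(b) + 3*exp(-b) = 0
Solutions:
 u(b) = C1 + 3*exp(-b)


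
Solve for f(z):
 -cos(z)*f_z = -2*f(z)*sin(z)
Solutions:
 f(z) = C1/cos(z)^2


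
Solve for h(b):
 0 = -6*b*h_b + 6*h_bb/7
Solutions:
 h(b) = C1 + C2*erfi(sqrt(14)*b/2)


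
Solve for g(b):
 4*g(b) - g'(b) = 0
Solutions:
 g(b) = C1*exp(4*b)


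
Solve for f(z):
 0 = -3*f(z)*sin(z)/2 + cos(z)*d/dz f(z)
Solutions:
 f(z) = C1/cos(z)^(3/2)


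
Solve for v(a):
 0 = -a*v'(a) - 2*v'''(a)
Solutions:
 v(a) = C1 + Integral(C2*airyai(-2^(2/3)*a/2) + C3*airybi(-2^(2/3)*a/2), a)


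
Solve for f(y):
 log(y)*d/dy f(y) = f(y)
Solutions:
 f(y) = C1*exp(li(y))


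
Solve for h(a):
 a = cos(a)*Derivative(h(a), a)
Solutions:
 h(a) = C1 + Integral(a/cos(a), a)


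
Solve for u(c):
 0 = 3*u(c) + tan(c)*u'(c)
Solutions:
 u(c) = C1/sin(c)^3


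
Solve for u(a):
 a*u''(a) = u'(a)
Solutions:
 u(a) = C1 + C2*a^2


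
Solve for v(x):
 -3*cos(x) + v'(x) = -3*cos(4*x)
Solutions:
 v(x) = C1 + 3*sin(x) - 3*sin(4*x)/4


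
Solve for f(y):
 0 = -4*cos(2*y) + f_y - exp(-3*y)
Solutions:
 f(y) = C1 + 2*sin(2*y) - exp(-3*y)/3


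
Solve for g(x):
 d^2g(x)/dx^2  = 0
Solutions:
 g(x) = C1 + C2*x


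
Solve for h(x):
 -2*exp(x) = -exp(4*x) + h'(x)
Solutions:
 h(x) = C1 + exp(4*x)/4 - 2*exp(x)


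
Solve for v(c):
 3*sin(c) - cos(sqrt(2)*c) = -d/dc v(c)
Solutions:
 v(c) = C1 + sqrt(2)*sin(sqrt(2)*c)/2 + 3*cos(c)


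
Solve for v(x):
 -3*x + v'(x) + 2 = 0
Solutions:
 v(x) = C1 + 3*x^2/2 - 2*x


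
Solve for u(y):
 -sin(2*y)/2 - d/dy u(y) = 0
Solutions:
 u(y) = C1 + cos(2*y)/4


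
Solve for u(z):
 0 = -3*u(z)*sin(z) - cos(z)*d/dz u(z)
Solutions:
 u(z) = C1*cos(z)^3


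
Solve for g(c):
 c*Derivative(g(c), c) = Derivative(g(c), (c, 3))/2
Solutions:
 g(c) = C1 + Integral(C2*airyai(2^(1/3)*c) + C3*airybi(2^(1/3)*c), c)


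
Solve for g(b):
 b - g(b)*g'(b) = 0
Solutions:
 g(b) = -sqrt(C1 + b^2)
 g(b) = sqrt(C1 + b^2)


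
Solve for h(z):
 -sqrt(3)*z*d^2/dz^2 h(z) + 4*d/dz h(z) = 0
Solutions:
 h(z) = C1 + C2*z^(1 + 4*sqrt(3)/3)


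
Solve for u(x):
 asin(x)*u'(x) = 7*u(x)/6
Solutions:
 u(x) = C1*exp(7*Integral(1/asin(x), x)/6)


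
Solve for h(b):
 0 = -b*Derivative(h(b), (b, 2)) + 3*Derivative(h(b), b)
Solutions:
 h(b) = C1 + C2*b^4


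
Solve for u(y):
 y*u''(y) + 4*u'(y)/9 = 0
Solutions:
 u(y) = C1 + C2*y^(5/9)


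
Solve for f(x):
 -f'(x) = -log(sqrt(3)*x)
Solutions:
 f(x) = C1 + x*log(x) - x + x*log(3)/2


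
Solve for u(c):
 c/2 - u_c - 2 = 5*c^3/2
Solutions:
 u(c) = C1 - 5*c^4/8 + c^2/4 - 2*c


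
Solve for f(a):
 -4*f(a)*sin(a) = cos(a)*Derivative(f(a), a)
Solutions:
 f(a) = C1*cos(a)^4


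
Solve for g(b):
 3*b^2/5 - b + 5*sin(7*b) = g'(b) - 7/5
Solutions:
 g(b) = C1 + b^3/5 - b^2/2 + 7*b/5 - 5*cos(7*b)/7


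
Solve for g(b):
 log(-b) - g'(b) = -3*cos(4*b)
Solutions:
 g(b) = C1 + b*log(-b) - b + 3*sin(4*b)/4


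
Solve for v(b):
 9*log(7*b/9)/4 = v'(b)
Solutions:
 v(b) = C1 + 9*b*log(b)/4 - 9*b*log(3)/2 - 9*b/4 + 9*b*log(7)/4


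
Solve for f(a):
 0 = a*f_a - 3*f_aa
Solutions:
 f(a) = C1 + C2*erfi(sqrt(6)*a/6)


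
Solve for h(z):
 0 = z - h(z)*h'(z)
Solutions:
 h(z) = -sqrt(C1 + z^2)
 h(z) = sqrt(C1 + z^2)


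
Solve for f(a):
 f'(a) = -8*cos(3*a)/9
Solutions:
 f(a) = C1 - 8*sin(3*a)/27


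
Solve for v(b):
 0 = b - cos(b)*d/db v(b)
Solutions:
 v(b) = C1 + Integral(b/cos(b), b)


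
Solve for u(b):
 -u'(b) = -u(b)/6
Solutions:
 u(b) = C1*exp(b/6)


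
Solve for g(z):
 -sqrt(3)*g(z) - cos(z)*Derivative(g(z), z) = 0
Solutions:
 g(z) = C1*(sin(z) - 1)^(sqrt(3)/2)/(sin(z) + 1)^(sqrt(3)/2)


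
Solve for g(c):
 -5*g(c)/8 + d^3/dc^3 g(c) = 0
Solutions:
 g(c) = C3*exp(5^(1/3)*c/2) + (C1*sin(sqrt(3)*5^(1/3)*c/4) + C2*cos(sqrt(3)*5^(1/3)*c/4))*exp(-5^(1/3)*c/4)


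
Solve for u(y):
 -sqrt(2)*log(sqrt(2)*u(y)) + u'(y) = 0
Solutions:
 -sqrt(2)*Integral(1/(2*log(_y) + log(2)), (_y, u(y))) = C1 - y


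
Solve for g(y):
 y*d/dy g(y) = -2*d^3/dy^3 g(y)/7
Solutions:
 g(y) = C1 + Integral(C2*airyai(-2^(2/3)*7^(1/3)*y/2) + C3*airybi(-2^(2/3)*7^(1/3)*y/2), y)


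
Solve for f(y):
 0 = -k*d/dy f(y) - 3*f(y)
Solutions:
 f(y) = C1*exp(-3*y/k)


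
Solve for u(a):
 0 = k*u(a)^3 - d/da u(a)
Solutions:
 u(a) = -sqrt(2)*sqrt(-1/(C1 + a*k))/2
 u(a) = sqrt(2)*sqrt(-1/(C1 + a*k))/2


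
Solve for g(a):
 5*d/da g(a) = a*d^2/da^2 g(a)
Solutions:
 g(a) = C1 + C2*a^6


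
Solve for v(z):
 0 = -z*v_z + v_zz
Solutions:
 v(z) = C1 + C2*erfi(sqrt(2)*z/2)


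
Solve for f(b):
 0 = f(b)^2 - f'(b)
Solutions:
 f(b) = -1/(C1 + b)


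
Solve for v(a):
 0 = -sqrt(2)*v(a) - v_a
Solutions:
 v(a) = C1*exp(-sqrt(2)*a)


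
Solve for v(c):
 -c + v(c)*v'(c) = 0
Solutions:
 v(c) = -sqrt(C1 + c^2)
 v(c) = sqrt(C1 + c^2)


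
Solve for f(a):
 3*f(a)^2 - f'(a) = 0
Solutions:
 f(a) = -1/(C1 + 3*a)


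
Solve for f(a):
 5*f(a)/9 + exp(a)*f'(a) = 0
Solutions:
 f(a) = C1*exp(5*exp(-a)/9)


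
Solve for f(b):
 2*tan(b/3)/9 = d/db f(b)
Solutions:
 f(b) = C1 - 2*log(cos(b/3))/3


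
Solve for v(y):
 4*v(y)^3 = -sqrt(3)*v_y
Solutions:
 v(y) = -sqrt(6)*sqrt(-1/(C1 - 4*sqrt(3)*y))/2
 v(y) = sqrt(6)*sqrt(-1/(C1 - 4*sqrt(3)*y))/2


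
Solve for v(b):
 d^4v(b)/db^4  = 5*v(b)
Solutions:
 v(b) = C1*exp(-5^(1/4)*b) + C2*exp(5^(1/4)*b) + C3*sin(5^(1/4)*b) + C4*cos(5^(1/4)*b)


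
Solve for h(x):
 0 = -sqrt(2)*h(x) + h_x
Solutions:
 h(x) = C1*exp(sqrt(2)*x)


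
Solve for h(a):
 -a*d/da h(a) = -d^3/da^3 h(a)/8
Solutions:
 h(a) = C1 + Integral(C2*airyai(2*a) + C3*airybi(2*a), a)


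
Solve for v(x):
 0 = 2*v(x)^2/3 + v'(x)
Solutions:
 v(x) = 3/(C1 + 2*x)


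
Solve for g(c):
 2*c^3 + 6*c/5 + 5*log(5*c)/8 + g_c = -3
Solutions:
 g(c) = C1 - c^4/2 - 3*c^2/5 - 5*c*log(c)/8 - 19*c/8 - 5*c*log(5)/8


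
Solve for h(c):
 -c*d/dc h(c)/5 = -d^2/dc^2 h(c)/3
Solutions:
 h(c) = C1 + C2*erfi(sqrt(30)*c/10)


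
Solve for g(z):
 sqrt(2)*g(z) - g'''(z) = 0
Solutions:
 g(z) = C3*exp(2^(1/6)*z) + (C1*sin(2^(1/6)*sqrt(3)*z/2) + C2*cos(2^(1/6)*sqrt(3)*z/2))*exp(-2^(1/6)*z/2)


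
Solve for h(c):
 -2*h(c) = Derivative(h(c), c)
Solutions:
 h(c) = C1*exp(-2*c)


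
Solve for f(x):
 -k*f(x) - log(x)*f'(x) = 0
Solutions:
 f(x) = C1*exp(-k*li(x))


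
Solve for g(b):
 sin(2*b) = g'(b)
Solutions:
 g(b) = C1 - cos(2*b)/2


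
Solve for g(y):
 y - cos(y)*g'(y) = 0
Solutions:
 g(y) = C1 + Integral(y/cos(y), y)


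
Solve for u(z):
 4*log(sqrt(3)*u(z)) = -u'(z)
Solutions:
 Integral(1/(2*log(_y) + log(3)), (_y, u(z)))/2 = C1 - z


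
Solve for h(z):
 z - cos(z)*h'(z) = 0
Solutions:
 h(z) = C1 + Integral(z/cos(z), z)


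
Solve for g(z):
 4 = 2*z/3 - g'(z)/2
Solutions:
 g(z) = C1 + 2*z^2/3 - 8*z


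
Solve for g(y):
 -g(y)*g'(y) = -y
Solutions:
 g(y) = -sqrt(C1 + y^2)
 g(y) = sqrt(C1 + y^2)


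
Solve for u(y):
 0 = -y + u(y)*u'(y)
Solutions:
 u(y) = -sqrt(C1 + y^2)
 u(y) = sqrt(C1 + y^2)


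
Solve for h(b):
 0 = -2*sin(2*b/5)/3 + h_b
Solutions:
 h(b) = C1 - 5*cos(2*b/5)/3


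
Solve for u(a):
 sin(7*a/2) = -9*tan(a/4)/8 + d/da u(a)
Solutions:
 u(a) = C1 - 9*log(cos(a/4))/2 - 2*cos(7*a/2)/7


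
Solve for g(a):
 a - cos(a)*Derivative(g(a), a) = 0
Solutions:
 g(a) = C1 + Integral(a/cos(a), a)


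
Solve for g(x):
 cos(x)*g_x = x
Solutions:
 g(x) = C1 + Integral(x/cos(x), x)


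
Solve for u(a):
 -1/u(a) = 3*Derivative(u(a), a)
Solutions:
 u(a) = -sqrt(C1 - 6*a)/3
 u(a) = sqrt(C1 - 6*a)/3


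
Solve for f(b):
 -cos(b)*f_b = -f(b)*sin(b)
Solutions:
 f(b) = C1/cos(b)


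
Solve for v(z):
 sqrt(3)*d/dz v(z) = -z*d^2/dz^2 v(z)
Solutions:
 v(z) = C1 + C2*z^(1 - sqrt(3))


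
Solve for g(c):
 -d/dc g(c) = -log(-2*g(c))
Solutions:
 -Integral(1/(log(-_y) + log(2)), (_y, g(c))) = C1 - c


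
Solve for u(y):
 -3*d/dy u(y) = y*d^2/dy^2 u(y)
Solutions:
 u(y) = C1 + C2/y^2


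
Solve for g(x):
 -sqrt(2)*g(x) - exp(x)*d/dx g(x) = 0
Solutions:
 g(x) = C1*exp(sqrt(2)*exp(-x))


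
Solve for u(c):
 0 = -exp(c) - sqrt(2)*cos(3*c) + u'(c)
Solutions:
 u(c) = C1 + exp(c) + sqrt(2)*sin(3*c)/3


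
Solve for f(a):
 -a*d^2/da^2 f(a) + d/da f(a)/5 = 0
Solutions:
 f(a) = C1 + C2*a^(6/5)


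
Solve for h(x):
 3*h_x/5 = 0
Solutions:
 h(x) = C1


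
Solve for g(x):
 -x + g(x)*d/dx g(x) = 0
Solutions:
 g(x) = -sqrt(C1 + x^2)
 g(x) = sqrt(C1 + x^2)


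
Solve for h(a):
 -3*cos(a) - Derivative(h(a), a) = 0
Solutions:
 h(a) = C1 - 3*sin(a)


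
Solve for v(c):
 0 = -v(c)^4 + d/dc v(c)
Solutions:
 v(c) = (-1/(C1 + 3*c))^(1/3)
 v(c) = (-1/(C1 + c))^(1/3)*(-3^(2/3) - 3*3^(1/6)*I)/6
 v(c) = (-1/(C1 + c))^(1/3)*(-3^(2/3) + 3*3^(1/6)*I)/6


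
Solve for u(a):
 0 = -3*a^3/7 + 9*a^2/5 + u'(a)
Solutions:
 u(a) = C1 + 3*a^4/28 - 3*a^3/5


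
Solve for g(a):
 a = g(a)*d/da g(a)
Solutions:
 g(a) = -sqrt(C1 + a^2)
 g(a) = sqrt(C1 + a^2)


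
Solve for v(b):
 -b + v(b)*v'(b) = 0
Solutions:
 v(b) = -sqrt(C1 + b^2)
 v(b) = sqrt(C1 + b^2)


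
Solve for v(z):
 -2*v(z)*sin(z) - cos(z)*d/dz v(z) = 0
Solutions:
 v(z) = C1*cos(z)^2


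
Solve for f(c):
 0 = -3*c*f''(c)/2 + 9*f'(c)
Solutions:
 f(c) = C1 + C2*c^7


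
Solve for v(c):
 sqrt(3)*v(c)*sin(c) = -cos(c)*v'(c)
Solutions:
 v(c) = C1*cos(c)^(sqrt(3))


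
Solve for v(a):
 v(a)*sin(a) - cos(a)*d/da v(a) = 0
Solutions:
 v(a) = C1/cos(a)


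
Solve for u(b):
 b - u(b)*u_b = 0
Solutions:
 u(b) = -sqrt(C1 + b^2)
 u(b) = sqrt(C1 + b^2)


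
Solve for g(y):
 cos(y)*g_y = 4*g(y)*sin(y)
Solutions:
 g(y) = C1/cos(y)^4


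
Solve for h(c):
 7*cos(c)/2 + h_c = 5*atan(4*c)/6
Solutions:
 h(c) = C1 + 5*c*atan(4*c)/6 - 5*log(16*c^2 + 1)/48 - 7*sin(c)/2


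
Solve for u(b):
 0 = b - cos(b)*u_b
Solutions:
 u(b) = C1 + Integral(b/cos(b), b)


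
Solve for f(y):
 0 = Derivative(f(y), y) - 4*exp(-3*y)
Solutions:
 f(y) = C1 - 4*exp(-3*y)/3


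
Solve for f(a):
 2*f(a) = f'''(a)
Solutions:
 f(a) = C3*exp(2^(1/3)*a) + (C1*sin(2^(1/3)*sqrt(3)*a/2) + C2*cos(2^(1/3)*sqrt(3)*a/2))*exp(-2^(1/3)*a/2)


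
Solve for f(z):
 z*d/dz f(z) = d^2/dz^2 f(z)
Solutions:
 f(z) = C1 + C2*erfi(sqrt(2)*z/2)


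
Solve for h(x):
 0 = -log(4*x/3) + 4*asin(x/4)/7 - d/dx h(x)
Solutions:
 h(x) = C1 - x*log(x) + 4*x*asin(x/4)/7 - 2*x*log(2) + x + x*log(3) + 4*sqrt(16 - x^2)/7


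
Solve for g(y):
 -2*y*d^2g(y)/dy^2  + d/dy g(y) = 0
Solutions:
 g(y) = C1 + C2*y^(3/2)


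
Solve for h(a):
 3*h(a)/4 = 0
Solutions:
 h(a) = 0


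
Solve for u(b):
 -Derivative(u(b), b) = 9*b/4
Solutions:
 u(b) = C1 - 9*b^2/8


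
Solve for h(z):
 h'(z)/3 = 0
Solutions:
 h(z) = C1


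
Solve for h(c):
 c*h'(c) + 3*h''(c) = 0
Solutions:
 h(c) = C1 + C2*erf(sqrt(6)*c/6)


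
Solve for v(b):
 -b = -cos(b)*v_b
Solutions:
 v(b) = C1 + Integral(b/cos(b), b)


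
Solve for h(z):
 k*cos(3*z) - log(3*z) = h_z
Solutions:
 h(z) = C1 + k*sin(3*z)/3 - z*log(z) - z*log(3) + z


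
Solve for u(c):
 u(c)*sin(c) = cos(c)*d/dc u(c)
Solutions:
 u(c) = C1/cos(c)


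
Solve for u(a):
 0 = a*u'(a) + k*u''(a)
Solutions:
 u(a) = C1 + C2*sqrt(k)*erf(sqrt(2)*a*sqrt(1/k)/2)


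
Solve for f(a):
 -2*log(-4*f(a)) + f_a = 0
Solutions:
 -Integral(1/(log(-_y) + 2*log(2)), (_y, f(a)))/2 = C1 - a


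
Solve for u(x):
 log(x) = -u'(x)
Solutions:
 u(x) = C1 - x*log(x) + x


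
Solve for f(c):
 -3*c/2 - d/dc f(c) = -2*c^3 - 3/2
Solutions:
 f(c) = C1 + c^4/2 - 3*c^2/4 + 3*c/2


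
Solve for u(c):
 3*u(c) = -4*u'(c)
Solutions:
 u(c) = C1*exp(-3*c/4)


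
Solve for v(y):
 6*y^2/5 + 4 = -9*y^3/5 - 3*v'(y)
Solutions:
 v(y) = C1 - 3*y^4/20 - 2*y^3/15 - 4*y/3


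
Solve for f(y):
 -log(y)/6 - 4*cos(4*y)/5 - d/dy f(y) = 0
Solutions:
 f(y) = C1 - y*log(y)/6 + y/6 - sin(4*y)/5


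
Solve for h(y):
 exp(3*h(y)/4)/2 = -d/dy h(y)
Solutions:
 h(y) = 4*log((-3^(2/3)/3 - 3^(1/6)*I)*(1/(C1 + y))^(1/3))
 h(y) = 4*log((-3^(2/3)/3 + 3^(1/6)*I)*(1/(C1 + y))^(1/3))
 h(y) = 4*log(1/(C1 + 3*y))/3 + 4*log(2)


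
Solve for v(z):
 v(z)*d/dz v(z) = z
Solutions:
 v(z) = -sqrt(C1 + z^2)
 v(z) = sqrt(C1 + z^2)


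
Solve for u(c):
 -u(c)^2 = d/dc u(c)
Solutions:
 u(c) = 1/(C1 + c)


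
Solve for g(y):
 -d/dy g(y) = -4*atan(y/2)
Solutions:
 g(y) = C1 + 4*y*atan(y/2) - 4*log(y^2 + 4)


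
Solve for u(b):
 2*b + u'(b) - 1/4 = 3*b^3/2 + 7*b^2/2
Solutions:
 u(b) = C1 + 3*b^4/8 + 7*b^3/6 - b^2 + b/4


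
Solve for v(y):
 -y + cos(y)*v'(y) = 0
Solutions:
 v(y) = C1 + Integral(y/cos(y), y)


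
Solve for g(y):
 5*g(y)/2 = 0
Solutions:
 g(y) = 0


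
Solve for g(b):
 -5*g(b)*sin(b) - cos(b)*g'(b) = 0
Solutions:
 g(b) = C1*cos(b)^5


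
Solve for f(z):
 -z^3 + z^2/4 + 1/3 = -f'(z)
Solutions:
 f(z) = C1 + z^4/4 - z^3/12 - z/3


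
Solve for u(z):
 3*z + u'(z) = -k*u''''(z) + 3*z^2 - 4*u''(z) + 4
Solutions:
 u(z) = C1 + C2*exp(2^(1/3)*z*(6^(1/3)*(sqrt(3)*sqrt((27 + 256/k)/k^2) + 9/k)^(1/3)/12 - 2^(1/3)*3^(5/6)*I*(sqrt(3)*sqrt((27 + 256/k)/k^2) + 9/k)^(1/3)/12 + 8/(k*(-3^(1/3) + 3^(5/6)*I)*(sqrt(3)*sqrt((27 + 256/k)/k^2) + 9/k)^(1/3)))) + C3*exp(2^(1/3)*z*(6^(1/3)*(sqrt(3)*sqrt((27 + 256/k)/k^2) + 9/k)^(1/3)/12 + 2^(1/3)*3^(5/6)*I*(sqrt(3)*sqrt((27 + 256/k)/k^2) + 9/k)^(1/3)/12 - 8/(k*(3^(1/3) + 3^(5/6)*I)*(sqrt(3)*sqrt((27 + 256/k)/k^2) + 9/k)^(1/3)))) + C4*exp(6^(1/3)*z*(-2^(1/3)*(sqrt(3)*sqrt((27 + 256/k)/k^2) + 9/k)^(1/3) + 8*3^(1/3)/(k*(sqrt(3)*sqrt((27 + 256/k)/k^2) + 9/k)^(1/3)))/6) + z^3 - 27*z^2/2 + 112*z


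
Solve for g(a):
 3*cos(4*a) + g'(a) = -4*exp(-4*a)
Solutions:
 g(a) = C1 - 3*sin(4*a)/4 + exp(-4*a)


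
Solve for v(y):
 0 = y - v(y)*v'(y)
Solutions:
 v(y) = -sqrt(C1 + y^2)
 v(y) = sqrt(C1 + y^2)


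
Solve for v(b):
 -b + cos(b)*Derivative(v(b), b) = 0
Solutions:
 v(b) = C1 + Integral(b/cos(b), b)


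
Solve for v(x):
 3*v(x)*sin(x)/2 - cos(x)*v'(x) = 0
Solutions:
 v(x) = C1/cos(x)^(3/2)


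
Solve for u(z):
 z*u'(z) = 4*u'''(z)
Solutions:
 u(z) = C1 + Integral(C2*airyai(2^(1/3)*z/2) + C3*airybi(2^(1/3)*z/2), z)


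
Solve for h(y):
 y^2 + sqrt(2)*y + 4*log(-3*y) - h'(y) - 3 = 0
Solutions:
 h(y) = C1 + y^3/3 + sqrt(2)*y^2/2 + 4*y*log(-y) + y*(-7 + 4*log(3))


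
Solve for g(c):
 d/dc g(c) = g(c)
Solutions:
 g(c) = C1*exp(c)


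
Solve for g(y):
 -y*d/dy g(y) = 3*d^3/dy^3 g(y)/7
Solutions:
 g(y) = C1 + Integral(C2*airyai(-3^(2/3)*7^(1/3)*y/3) + C3*airybi(-3^(2/3)*7^(1/3)*y/3), y)


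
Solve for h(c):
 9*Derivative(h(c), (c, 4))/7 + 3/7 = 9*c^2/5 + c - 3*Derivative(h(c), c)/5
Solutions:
 h(c) = C1 + C4*exp(-15^(2/3)*7^(1/3)*c/15) + c^3 + 5*c^2/6 - 5*c/7 + (C2*sin(3^(1/6)*5^(2/3)*7^(1/3)*c/10) + C3*cos(3^(1/6)*5^(2/3)*7^(1/3)*c/10))*exp(15^(2/3)*7^(1/3)*c/30)


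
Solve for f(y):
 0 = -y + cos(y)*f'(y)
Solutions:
 f(y) = C1 + Integral(y/cos(y), y)


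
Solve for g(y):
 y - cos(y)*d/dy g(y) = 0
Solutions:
 g(y) = C1 + Integral(y/cos(y), y)


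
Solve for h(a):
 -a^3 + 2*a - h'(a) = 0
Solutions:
 h(a) = C1 - a^4/4 + a^2


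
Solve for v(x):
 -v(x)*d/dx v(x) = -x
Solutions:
 v(x) = -sqrt(C1 + x^2)
 v(x) = sqrt(C1 + x^2)


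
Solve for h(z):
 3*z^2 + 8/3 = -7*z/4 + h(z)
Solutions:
 h(z) = 3*z^2 + 7*z/4 + 8/3


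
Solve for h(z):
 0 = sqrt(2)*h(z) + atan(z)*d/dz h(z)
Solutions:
 h(z) = C1*exp(-sqrt(2)*Integral(1/atan(z), z))


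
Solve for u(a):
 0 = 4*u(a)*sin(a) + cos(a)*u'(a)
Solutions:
 u(a) = C1*cos(a)^4


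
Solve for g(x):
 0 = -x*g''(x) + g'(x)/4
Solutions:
 g(x) = C1 + C2*x^(5/4)


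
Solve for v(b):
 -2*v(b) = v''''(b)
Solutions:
 v(b) = (C1*sin(2^(3/4)*b/2) + C2*cos(2^(3/4)*b/2))*exp(-2^(3/4)*b/2) + (C3*sin(2^(3/4)*b/2) + C4*cos(2^(3/4)*b/2))*exp(2^(3/4)*b/2)


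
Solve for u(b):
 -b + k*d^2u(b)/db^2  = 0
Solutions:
 u(b) = C1 + C2*b + b^3/(6*k)


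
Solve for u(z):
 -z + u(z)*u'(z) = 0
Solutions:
 u(z) = -sqrt(C1 + z^2)
 u(z) = sqrt(C1 + z^2)


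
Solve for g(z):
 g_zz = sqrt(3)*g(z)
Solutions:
 g(z) = C1*exp(-3^(1/4)*z) + C2*exp(3^(1/4)*z)


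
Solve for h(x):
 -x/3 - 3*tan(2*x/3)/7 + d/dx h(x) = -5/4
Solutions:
 h(x) = C1 + x^2/6 - 5*x/4 - 9*log(cos(2*x/3))/14


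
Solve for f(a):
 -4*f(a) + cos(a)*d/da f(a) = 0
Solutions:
 f(a) = C1*(sin(a)^2 + 2*sin(a) + 1)/(sin(a)^2 - 2*sin(a) + 1)


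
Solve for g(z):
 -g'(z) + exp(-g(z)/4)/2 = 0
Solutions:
 g(z) = 4*log(C1 + z/8)


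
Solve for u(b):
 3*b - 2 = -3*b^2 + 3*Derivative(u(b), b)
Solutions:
 u(b) = C1 + b^3/3 + b^2/2 - 2*b/3


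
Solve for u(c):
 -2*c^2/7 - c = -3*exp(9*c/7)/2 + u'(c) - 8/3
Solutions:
 u(c) = C1 - 2*c^3/21 - c^2/2 + 8*c/3 + 7*exp(9*c/7)/6


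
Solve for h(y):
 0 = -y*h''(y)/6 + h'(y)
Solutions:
 h(y) = C1 + C2*y^7


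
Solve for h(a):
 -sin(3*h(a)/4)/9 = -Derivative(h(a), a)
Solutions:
 -a/9 + 2*log(cos(3*h(a)/4) - 1)/3 - 2*log(cos(3*h(a)/4) + 1)/3 = C1


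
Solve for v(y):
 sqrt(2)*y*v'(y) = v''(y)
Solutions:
 v(y) = C1 + C2*erfi(2^(3/4)*y/2)


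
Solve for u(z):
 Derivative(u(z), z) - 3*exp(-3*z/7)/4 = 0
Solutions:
 u(z) = C1 - 7*exp(-3*z/7)/4


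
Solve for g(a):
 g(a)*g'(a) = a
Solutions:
 g(a) = -sqrt(C1 + a^2)
 g(a) = sqrt(C1 + a^2)


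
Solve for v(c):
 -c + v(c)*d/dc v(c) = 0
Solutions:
 v(c) = -sqrt(C1 + c^2)
 v(c) = sqrt(C1 + c^2)


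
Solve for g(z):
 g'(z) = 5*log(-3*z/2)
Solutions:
 g(z) = C1 + 5*z*log(-z) + 5*z*(-1 - log(2) + log(3))


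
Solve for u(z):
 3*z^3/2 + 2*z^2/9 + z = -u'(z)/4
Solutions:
 u(z) = C1 - 3*z^4/2 - 8*z^3/27 - 2*z^2


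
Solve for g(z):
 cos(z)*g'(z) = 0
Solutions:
 g(z) = C1


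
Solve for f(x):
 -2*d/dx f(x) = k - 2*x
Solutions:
 f(x) = C1 - k*x/2 + x^2/2


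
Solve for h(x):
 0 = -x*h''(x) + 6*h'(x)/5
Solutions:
 h(x) = C1 + C2*x^(11/5)


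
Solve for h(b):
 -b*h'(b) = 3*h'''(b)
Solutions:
 h(b) = C1 + Integral(C2*airyai(-3^(2/3)*b/3) + C3*airybi(-3^(2/3)*b/3), b)


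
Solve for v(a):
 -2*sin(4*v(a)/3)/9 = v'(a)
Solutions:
 2*a/9 + 3*log(cos(4*v(a)/3) - 1)/8 - 3*log(cos(4*v(a)/3) + 1)/8 = C1


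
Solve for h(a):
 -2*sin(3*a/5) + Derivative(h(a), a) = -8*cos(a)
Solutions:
 h(a) = C1 - 8*sin(a) - 10*cos(3*a/5)/3


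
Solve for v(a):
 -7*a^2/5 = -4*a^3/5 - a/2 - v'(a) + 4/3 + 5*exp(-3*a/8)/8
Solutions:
 v(a) = C1 - a^4/5 + 7*a^3/15 - a^2/4 + 4*a/3 - 5*exp(-3*a/8)/3


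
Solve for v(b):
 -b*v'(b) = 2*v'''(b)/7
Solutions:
 v(b) = C1 + Integral(C2*airyai(-2^(2/3)*7^(1/3)*b/2) + C3*airybi(-2^(2/3)*7^(1/3)*b/2), b)


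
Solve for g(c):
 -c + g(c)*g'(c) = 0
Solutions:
 g(c) = -sqrt(C1 + c^2)
 g(c) = sqrt(C1 + c^2)


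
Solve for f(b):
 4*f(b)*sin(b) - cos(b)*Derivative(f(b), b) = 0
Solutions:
 f(b) = C1/cos(b)^4


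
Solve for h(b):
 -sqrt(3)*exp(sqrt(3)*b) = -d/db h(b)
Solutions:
 h(b) = C1 + exp(sqrt(3)*b)


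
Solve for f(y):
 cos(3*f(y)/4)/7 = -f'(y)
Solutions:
 y/7 - 2*log(sin(3*f(y)/4) - 1)/3 + 2*log(sin(3*f(y)/4) + 1)/3 = C1


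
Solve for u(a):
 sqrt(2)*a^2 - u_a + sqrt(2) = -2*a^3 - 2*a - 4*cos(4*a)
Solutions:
 u(a) = C1 + a^4/2 + sqrt(2)*a^3/3 + a^2 + sqrt(2)*a + sin(4*a)


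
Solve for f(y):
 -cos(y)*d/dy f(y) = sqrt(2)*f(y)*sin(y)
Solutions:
 f(y) = C1*cos(y)^(sqrt(2))


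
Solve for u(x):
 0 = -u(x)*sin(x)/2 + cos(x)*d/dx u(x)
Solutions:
 u(x) = C1/sqrt(cos(x))


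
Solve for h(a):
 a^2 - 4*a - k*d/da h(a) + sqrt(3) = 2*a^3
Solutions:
 h(a) = C1 - a^4/(2*k) + a^3/(3*k) - 2*a^2/k + sqrt(3)*a/k


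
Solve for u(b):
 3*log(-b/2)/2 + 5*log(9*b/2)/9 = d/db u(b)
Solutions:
 u(b) = C1 + 37*b*log(b)/18 + b*(-37 - 37*log(2) + 20*log(3) + 27*I*pi)/18


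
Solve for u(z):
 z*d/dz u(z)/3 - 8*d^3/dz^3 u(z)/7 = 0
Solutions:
 u(z) = C1 + Integral(C2*airyai(3^(2/3)*7^(1/3)*z/6) + C3*airybi(3^(2/3)*7^(1/3)*z/6), z)


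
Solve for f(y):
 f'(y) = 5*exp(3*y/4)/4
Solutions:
 f(y) = C1 + 5*exp(3*y/4)/3


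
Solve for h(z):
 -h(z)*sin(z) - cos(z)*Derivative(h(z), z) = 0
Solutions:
 h(z) = C1*cos(z)


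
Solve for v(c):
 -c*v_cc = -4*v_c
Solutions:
 v(c) = C1 + C2*c^5


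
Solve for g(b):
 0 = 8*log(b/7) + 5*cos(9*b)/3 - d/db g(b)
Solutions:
 g(b) = C1 + 8*b*log(b) - 8*b*log(7) - 8*b + 5*sin(9*b)/27


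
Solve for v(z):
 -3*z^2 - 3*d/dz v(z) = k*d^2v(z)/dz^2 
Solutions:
 v(z) = C1 + C2*exp(-3*z/k) - 2*k^2*z/9 + k*z^2/3 - z^3/3


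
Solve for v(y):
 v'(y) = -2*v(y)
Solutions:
 v(y) = C1*exp(-2*y)


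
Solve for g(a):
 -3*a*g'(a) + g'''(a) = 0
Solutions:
 g(a) = C1 + Integral(C2*airyai(3^(1/3)*a) + C3*airybi(3^(1/3)*a), a)


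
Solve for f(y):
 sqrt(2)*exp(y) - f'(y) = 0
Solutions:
 f(y) = C1 + sqrt(2)*exp(y)


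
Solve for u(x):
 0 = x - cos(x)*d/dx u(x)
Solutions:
 u(x) = C1 + Integral(x/cos(x), x)


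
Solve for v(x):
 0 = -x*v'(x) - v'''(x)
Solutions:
 v(x) = C1 + Integral(C2*airyai(-x) + C3*airybi(-x), x)


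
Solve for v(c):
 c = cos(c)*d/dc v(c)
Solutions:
 v(c) = C1 + Integral(c/cos(c), c)


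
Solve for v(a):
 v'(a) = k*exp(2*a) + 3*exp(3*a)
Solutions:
 v(a) = C1 + k*exp(2*a)/2 + exp(3*a)


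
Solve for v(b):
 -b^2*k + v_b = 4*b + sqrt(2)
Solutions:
 v(b) = C1 + b^3*k/3 + 2*b^2 + sqrt(2)*b


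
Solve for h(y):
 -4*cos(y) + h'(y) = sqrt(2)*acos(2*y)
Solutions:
 h(y) = C1 + sqrt(2)*(y*acos(2*y) - sqrt(1 - 4*y^2)/2) + 4*sin(y)


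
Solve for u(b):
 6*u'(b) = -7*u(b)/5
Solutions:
 u(b) = C1*exp(-7*b/30)


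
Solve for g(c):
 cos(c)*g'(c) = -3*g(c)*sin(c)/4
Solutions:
 g(c) = C1*cos(c)^(3/4)


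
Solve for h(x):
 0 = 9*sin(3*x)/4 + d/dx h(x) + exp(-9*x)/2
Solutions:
 h(x) = C1 + 3*cos(3*x)/4 + exp(-9*x)/18


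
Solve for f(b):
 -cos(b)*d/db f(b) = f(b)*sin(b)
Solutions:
 f(b) = C1*cos(b)


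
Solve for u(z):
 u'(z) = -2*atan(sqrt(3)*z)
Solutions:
 u(z) = C1 - 2*z*atan(sqrt(3)*z) + sqrt(3)*log(3*z^2 + 1)/3


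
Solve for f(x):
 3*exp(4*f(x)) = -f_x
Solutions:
 f(x) = log(-I*(1/(C1 + 12*x))^(1/4))
 f(x) = log(I*(1/(C1 + 12*x))^(1/4))
 f(x) = log(-(1/(C1 + 12*x))^(1/4))
 f(x) = log(1/(C1 + 12*x))/4


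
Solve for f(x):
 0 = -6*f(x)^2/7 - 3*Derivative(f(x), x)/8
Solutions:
 f(x) = 7/(C1 + 16*x)


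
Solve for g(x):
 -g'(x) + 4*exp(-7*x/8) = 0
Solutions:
 g(x) = C1 - 32*exp(-7*x/8)/7


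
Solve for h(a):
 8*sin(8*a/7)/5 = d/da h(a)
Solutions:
 h(a) = C1 - 7*cos(8*a/7)/5


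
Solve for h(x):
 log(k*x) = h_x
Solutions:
 h(x) = C1 + x*log(k*x) - x


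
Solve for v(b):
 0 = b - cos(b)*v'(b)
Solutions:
 v(b) = C1 + Integral(b/cos(b), b)


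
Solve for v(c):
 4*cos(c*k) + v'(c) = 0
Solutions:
 v(c) = C1 - 4*sin(c*k)/k


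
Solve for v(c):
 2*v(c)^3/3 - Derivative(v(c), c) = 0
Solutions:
 v(c) = -sqrt(6)*sqrt(-1/(C1 + 2*c))/2
 v(c) = sqrt(6)*sqrt(-1/(C1 + 2*c))/2


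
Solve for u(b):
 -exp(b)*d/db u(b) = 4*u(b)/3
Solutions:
 u(b) = C1*exp(4*exp(-b)/3)


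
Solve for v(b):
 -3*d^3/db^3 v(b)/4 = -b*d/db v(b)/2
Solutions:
 v(b) = C1 + Integral(C2*airyai(2^(1/3)*3^(2/3)*b/3) + C3*airybi(2^(1/3)*3^(2/3)*b/3), b)


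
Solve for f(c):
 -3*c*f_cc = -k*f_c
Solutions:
 f(c) = C1 + c^(re(k)/3 + 1)*(C2*sin(log(c)*Abs(im(k))/3) + C3*cos(log(c)*im(k)/3))


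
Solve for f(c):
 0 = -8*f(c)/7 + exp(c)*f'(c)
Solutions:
 f(c) = C1*exp(-8*exp(-c)/7)


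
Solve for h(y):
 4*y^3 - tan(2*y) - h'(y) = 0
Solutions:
 h(y) = C1 + y^4 + log(cos(2*y))/2


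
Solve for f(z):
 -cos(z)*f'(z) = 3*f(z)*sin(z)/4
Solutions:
 f(z) = C1*cos(z)^(3/4)


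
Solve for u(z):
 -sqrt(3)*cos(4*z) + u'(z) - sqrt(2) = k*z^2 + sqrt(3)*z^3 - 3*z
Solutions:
 u(z) = C1 + k*z^3/3 + sqrt(3)*z^4/4 - 3*z^2/2 + sqrt(2)*z + sqrt(3)*sin(4*z)/4


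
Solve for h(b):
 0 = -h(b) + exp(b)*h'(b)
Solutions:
 h(b) = C1*exp(-exp(-b))


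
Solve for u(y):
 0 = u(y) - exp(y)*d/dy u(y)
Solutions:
 u(y) = C1*exp(-exp(-y))


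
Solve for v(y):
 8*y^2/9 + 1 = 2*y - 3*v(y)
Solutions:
 v(y) = -8*y^2/27 + 2*y/3 - 1/3


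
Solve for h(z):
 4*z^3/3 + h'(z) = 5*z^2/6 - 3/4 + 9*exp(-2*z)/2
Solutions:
 h(z) = C1 - z^4/3 + 5*z^3/18 - 3*z/4 - 9*exp(-2*z)/4


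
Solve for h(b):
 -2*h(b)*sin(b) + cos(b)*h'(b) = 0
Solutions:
 h(b) = C1/cos(b)^2


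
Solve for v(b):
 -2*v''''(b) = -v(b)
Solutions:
 v(b) = C1*exp(-2^(3/4)*b/2) + C2*exp(2^(3/4)*b/2) + C3*sin(2^(3/4)*b/2) + C4*cos(2^(3/4)*b/2)
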